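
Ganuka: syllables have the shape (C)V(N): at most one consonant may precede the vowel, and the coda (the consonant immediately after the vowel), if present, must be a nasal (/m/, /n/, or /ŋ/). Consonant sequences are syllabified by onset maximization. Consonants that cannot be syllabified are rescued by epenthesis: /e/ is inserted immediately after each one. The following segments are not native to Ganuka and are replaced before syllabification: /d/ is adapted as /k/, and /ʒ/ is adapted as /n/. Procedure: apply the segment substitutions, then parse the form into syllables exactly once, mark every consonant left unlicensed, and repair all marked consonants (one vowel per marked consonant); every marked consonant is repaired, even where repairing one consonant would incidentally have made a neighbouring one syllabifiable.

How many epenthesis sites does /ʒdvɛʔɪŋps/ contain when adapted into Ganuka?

4

After substitution the input is /nkvɛʔɪŋps/.
The unsyllabifiable consonants are /n/, /k/, /p/, /s/; each receives one epenthetic vowel.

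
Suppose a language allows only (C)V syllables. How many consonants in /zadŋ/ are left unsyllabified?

The consonants /d/, /ŋ/ cannot be parsed into a legal (C)V syllable (no codas are permitted; onsets are limited to one consonant).

2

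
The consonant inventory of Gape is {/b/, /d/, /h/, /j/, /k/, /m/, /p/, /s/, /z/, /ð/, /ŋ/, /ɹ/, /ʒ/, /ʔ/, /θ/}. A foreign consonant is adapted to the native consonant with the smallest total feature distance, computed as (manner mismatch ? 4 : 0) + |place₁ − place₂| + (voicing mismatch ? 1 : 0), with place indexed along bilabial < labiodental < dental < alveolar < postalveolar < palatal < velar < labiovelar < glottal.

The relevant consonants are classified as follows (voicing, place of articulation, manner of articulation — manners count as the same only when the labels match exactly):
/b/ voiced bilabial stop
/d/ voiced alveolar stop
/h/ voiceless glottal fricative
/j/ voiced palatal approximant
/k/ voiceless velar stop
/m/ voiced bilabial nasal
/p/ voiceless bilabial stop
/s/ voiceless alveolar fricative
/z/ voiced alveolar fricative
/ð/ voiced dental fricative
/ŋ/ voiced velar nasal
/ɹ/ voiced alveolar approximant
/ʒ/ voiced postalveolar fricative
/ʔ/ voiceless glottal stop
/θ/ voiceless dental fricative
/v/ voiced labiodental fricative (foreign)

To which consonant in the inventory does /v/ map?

ð

/ð/ is closest: same manner (fricative), place distance 1 (labiodental→dental), same voicing; total 1. Next closest is /z/ at distance 2.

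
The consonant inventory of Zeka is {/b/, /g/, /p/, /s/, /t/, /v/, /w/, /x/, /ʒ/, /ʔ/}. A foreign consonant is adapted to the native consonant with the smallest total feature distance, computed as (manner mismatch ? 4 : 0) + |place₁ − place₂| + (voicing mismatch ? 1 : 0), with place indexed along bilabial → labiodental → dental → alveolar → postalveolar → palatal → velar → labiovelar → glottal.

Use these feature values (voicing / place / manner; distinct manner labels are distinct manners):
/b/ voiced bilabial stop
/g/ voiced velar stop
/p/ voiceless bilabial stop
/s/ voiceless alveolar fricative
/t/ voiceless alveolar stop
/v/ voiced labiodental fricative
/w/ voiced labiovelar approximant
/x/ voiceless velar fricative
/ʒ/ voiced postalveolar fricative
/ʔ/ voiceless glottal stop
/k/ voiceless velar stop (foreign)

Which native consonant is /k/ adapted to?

g

/g/ is closest: same manner (stop), place distance 0 (velar→velar), voicing differs (+1); total 1. Next closest is /ʔ/ at distance 2.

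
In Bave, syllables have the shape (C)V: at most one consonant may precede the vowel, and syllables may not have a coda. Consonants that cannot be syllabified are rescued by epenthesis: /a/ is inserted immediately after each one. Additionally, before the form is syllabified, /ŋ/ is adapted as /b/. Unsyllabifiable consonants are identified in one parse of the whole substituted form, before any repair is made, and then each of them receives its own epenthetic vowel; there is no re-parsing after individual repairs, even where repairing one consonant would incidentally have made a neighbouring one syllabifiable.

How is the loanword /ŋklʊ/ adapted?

bakalʊ

Substitution: /ŋ/ → /b/, giving /bklʊ/.
The consonants /b/, /k/ cannot be parsed into a legal (C)V syllable (no codas are permitted; onsets are limited to one consonant).
Epenthesis after each stranded consonant: /b/ → /ba/, /k/ → /ka/.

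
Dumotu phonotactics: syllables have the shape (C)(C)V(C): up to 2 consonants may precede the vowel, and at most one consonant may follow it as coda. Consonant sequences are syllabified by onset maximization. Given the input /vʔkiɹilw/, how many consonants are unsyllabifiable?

2

Syllabifying with onset maximization leaves /v/, /w/ stranded (at most one coda consonant is licensed; onsets may contain at most 2 consonants).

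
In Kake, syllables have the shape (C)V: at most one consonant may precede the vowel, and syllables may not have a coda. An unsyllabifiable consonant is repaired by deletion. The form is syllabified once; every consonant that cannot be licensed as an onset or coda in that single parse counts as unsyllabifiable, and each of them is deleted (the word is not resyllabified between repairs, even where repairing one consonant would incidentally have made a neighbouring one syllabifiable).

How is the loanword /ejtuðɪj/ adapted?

Syllabifying with onset maximization leaves /j/, /j/ stranded (no codas are permitted; onsets are limited to one consonant).
Deleting the stranded consonants removes /j/, /j/.

etuðɪ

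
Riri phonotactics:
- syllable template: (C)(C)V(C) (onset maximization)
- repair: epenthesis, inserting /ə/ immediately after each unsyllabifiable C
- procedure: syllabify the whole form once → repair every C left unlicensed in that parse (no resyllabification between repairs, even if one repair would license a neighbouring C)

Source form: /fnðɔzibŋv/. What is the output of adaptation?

fənðɔzibŋəvə

Syllabifying with onset maximization leaves /f/, /ŋ/, /v/ stranded (at most one coda consonant is licensed; onsets may contain at most 2 consonants).
Inserting the epenthetic vowel yields /f/ → /fə/, /ŋ/ → /ŋə/, /v/ → /və/.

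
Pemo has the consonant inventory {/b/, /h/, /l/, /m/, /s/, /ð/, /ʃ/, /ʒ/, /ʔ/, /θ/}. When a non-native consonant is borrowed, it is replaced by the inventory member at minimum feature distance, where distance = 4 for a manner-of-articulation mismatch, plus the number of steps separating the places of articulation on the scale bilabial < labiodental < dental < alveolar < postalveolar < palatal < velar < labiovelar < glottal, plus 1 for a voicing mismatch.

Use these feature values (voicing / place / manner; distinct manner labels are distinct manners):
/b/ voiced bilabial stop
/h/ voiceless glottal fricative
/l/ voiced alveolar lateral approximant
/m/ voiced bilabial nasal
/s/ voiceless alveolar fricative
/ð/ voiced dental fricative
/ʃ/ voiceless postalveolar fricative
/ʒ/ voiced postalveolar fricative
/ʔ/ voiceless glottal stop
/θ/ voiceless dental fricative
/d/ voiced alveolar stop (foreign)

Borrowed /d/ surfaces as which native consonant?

/b/ is closest: same manner (stop), place distance 3 (alveolar→bilabial), same voicing; total 3. Next closest is /l/ at distance 4.

b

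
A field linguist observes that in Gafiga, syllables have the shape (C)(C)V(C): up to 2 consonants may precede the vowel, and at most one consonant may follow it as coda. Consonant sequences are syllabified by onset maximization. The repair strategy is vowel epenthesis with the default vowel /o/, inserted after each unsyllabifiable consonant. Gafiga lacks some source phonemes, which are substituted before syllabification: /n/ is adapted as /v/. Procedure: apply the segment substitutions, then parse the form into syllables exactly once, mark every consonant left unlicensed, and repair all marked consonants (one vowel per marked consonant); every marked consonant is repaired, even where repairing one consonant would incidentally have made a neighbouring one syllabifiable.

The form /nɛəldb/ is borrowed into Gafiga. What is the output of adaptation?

Substitution: /n/ → /v/, giving /vɛəldb/.
Under (C)(C)V(C), the unsyllabifiable consonants are /d/, /b/ (at most one coda consonant is licensed; onsets may contain at most 2 consonants).
Each unlicensed consonant becomes the onset of a new syllable: /d/ → /do/, /b/ → /bo/.

vɛəldobo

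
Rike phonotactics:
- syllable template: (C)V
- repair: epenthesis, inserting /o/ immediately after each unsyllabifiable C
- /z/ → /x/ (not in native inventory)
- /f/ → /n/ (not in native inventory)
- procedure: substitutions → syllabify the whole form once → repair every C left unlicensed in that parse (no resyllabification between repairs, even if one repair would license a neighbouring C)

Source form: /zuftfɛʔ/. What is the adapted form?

Substitution: /z/ → /x/, /f/ → /n/, giving /xuntnɛʔ/.
Under (C)V, the unsyllabifiable consonants are /n/, /t/, /ʔ/ (no codas are permitted; onsets are limited to one consonant).
Inserting the epenthetic vowel yields /n/ → /no/, /t/ → /to/, /ʔ/ → /ʔo/.

xunotonɛʔo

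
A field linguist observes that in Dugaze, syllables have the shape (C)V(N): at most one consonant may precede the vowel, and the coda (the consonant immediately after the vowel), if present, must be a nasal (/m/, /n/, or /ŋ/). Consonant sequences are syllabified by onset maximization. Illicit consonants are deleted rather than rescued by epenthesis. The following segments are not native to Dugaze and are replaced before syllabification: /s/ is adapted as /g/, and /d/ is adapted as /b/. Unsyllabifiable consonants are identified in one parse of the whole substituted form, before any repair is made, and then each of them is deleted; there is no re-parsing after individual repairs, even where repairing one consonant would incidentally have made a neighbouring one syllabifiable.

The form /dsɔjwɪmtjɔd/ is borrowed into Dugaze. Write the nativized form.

Substitution: /d/ → /b/, /s/ → /g/, giving /bgɔjwɪmtjɔb/.
The consonants /b/, /j/, /t/, /b/ cannot be parsed into a legal (C)V(N) syllable (only a nasal (/m/, /n/, or /ŋ/) is licensed in coda position; onsets are limited to one consonant).
Deletion applies to /b/, /j/, /t/, /b/.

gɔwɪmjɔ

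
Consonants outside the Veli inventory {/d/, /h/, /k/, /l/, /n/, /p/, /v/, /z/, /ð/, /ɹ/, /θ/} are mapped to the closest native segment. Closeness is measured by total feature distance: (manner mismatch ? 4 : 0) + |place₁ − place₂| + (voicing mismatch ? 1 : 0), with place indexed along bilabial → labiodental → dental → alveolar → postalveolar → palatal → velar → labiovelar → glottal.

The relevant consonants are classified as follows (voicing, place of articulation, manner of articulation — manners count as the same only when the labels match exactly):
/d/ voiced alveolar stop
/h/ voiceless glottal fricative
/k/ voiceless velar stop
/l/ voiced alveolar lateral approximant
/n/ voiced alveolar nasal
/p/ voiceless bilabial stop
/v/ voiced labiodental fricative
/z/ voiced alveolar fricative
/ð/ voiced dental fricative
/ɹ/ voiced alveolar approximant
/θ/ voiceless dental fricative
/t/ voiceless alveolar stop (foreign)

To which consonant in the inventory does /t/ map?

d

/d/ is closest: same manner (stop), place distance 0 (alveolar→alveolar), voicing differs (+1); total 1. Next closest is /k/ at distance 3.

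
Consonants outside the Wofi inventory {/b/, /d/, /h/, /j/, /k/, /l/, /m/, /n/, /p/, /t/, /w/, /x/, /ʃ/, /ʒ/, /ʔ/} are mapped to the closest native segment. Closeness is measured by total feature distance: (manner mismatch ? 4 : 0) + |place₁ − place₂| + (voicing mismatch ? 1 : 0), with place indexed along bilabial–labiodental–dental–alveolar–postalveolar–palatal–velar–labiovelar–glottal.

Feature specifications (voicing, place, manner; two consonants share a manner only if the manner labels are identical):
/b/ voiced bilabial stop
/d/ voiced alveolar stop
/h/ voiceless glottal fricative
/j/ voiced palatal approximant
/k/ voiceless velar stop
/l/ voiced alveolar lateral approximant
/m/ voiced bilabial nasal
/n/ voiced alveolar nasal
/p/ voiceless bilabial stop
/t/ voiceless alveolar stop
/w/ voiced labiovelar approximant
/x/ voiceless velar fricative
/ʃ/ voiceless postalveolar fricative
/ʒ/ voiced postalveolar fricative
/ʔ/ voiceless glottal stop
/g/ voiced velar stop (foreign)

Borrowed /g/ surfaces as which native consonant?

/k/ is closest: same manner (stop), place distance 0 (velar→velar), voicing differs (+1); total 1. Next closest is /d/ at distance 3.

k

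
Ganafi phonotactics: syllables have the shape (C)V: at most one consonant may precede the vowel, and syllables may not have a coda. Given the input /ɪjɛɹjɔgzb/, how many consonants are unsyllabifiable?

4

Syllabifying with onset maximization leaves /ɹ/, /g/, /z/, /b/ stranded (no codas are permitted; onsets are limited to one consonant).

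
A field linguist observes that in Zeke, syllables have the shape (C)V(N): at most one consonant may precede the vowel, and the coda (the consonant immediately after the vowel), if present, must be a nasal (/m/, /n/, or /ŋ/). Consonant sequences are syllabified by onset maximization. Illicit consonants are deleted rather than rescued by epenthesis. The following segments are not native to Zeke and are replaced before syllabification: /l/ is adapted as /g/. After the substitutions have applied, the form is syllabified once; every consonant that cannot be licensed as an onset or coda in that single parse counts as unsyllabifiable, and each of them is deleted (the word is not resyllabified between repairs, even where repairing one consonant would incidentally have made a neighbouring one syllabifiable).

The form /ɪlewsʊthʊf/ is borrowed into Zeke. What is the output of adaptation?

Substitution: /l/ → /g/, giving /ɪgewsʊthʊf/.
The consonants /w/, /t/, /f/ cannot be parsed into a legal (C)V(N) syllable (only a nasal (/m/, /n/, or /ŋ/) is licensed in coda position; onsets are limited to one consonant).
Deleting the stranded consonants removes /w/, /t/, /f/.

ɪgesʊhʊ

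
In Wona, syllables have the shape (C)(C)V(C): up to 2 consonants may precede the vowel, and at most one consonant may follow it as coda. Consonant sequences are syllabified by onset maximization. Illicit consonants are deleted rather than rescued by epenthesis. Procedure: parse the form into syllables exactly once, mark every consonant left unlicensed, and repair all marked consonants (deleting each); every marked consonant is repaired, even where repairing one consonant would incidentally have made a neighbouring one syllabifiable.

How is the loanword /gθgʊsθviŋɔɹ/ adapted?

θgʊsθviŋɔɹ

Under (C)(C)V(C), the unsyllabifiable consonants are /g/ (at most one coda consonant is licensed; onsets may contain at most 2 consonants).
Deleting the stranded consonants removes /g/.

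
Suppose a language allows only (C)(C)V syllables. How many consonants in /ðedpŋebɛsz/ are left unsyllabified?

3

Under (C)(C)V, the unsyllabifiable consonants are /d/, /s/, /z/ (no codas are permitted; onsets may contain at most 2 consonants).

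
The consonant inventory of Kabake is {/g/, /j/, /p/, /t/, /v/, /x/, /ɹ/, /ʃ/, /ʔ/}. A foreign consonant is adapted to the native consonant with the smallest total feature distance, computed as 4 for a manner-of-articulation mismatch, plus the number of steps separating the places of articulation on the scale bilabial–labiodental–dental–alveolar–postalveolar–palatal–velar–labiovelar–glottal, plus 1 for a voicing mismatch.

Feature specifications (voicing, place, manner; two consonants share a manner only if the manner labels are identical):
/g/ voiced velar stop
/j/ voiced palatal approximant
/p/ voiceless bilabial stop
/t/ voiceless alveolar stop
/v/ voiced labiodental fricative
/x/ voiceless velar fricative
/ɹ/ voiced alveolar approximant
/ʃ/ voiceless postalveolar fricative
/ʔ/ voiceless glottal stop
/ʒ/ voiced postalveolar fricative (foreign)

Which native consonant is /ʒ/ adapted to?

ʃ

/ʃ/ is closest: same manner (fricative), place distance 0 (postalveolar→postalveolar), voicing differs (+1); total 1. Next closest is /v/ at distance 3.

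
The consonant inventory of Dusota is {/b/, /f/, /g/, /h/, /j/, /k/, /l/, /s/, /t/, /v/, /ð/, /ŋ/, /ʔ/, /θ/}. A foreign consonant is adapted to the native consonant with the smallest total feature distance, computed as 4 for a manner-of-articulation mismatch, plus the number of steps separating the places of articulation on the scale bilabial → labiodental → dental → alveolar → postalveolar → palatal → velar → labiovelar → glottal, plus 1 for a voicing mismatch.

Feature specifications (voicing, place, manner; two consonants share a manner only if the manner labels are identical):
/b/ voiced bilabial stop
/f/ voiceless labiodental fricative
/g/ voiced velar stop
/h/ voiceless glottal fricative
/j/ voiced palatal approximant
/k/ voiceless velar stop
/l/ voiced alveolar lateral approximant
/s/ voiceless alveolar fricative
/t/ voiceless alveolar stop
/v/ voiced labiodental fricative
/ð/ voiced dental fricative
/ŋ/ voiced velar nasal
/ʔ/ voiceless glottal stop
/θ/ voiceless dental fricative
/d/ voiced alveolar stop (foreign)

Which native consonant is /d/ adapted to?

/t/ is closest: same manner (stop), place distance 0 (alveolar→alveolar), voicing differs (+1); total 1. Next closest is /b/ at distance 3.

t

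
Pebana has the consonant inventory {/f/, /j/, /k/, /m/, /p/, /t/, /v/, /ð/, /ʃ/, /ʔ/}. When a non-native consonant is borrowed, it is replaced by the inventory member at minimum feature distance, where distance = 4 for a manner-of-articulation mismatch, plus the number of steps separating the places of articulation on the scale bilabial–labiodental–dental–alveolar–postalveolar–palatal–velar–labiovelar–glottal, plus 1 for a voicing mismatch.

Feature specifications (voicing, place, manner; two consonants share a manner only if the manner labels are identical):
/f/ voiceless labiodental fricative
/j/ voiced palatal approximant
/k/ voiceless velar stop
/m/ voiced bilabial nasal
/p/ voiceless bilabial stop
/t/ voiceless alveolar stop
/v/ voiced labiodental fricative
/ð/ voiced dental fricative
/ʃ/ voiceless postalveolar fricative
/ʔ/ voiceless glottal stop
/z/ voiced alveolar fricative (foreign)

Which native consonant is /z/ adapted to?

ð

/ð/ is closest: same manner (fricative), place distance 1 (alveolar→dental), same voicing; total 1. Next closest is /v/ at distance 2.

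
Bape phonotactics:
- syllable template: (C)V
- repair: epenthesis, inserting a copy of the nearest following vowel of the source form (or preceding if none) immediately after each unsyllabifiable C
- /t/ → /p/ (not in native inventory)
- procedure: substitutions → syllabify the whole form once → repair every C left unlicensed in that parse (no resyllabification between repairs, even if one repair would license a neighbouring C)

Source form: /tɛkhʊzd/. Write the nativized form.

Substitution: /t/ → /p/, giving /pɛkhʊzd/.
Under (C)V, the unsyllabifiable consonants are /k/, /z/, /d/ (no codas are permitted; onsets are limited to one consonant).
Epenthesis after each stranded consonant: /k/ → /kʊ/, /z/ → /zʊ/, /d/ → /dʊ/.

pɛkʊhʊzʊdʊ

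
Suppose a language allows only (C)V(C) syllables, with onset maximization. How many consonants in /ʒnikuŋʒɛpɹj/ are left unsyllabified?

3

The consonants /ʒ/, /ɹ/, /j/ cannot be parsed into a legal (C)V(C) syllable (at most one coda consonant is licensed; onsets are limited to one consonant).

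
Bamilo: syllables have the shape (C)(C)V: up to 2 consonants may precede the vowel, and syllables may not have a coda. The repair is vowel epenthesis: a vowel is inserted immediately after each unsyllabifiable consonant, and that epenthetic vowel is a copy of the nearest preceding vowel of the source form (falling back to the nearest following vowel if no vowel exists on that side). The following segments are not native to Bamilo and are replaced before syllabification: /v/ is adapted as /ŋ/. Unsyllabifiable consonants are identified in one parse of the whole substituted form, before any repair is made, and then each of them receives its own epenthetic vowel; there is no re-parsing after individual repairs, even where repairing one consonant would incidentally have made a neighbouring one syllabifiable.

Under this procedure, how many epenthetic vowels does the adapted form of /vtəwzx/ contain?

3

After substitution the input is /ŋtəwzx/.
The unsyllabifiable consonants are /w/, /z/, /x/; each receives one epenthetic vowel.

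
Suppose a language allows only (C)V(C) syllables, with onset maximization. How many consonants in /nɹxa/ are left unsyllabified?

Under (C)V(C), the unsyllabifiable consonants are /n/, /ɹ/ (at most one coda consonant is licensed; onsets are limited to one consonant).

2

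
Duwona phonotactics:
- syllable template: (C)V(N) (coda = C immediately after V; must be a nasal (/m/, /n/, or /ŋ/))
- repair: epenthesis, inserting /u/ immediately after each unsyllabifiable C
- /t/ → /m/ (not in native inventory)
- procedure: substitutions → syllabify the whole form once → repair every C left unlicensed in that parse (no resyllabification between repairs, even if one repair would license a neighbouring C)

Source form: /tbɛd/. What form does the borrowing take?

Substitution: /t/ → /m/, giving /mbɛd/.
Syllabifying with onset maximization leaves /m/, /d/ stranded (only a nasal (/m/, /n/, or /ŋ/) is licensed in coda position; onsets are limited to one consonant).
Each unlicensed consonant becomes the onset of a new syllable: /m/ → /mu/, /d/ → /du/.

mubɛdu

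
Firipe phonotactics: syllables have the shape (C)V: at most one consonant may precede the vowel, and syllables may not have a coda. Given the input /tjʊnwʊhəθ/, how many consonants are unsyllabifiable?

Under (C)V, the unsyllabifiable consonants are /t/, /n/, /θ/ (no codas are permitted; onsets are limited to one consonant).

3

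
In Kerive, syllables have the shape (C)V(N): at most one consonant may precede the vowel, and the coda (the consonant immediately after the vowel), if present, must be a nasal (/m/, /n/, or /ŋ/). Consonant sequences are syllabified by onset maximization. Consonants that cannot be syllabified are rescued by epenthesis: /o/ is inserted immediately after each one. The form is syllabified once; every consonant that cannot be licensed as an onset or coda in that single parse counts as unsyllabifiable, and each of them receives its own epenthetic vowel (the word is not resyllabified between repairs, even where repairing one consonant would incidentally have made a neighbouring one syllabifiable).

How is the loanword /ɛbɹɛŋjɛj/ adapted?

The consonants /b/, /j/ cannot be parsed into a legal (C)V(N) syllable (only a nasal (/m/, /n/, or /ŋ/) is licensed in coda position; onsets are limited to one consonant).
Epenthesis after each stranded consonant: /b/ → /bo/, /j/ → /jo/.

ɛboɹɛŋjɛjo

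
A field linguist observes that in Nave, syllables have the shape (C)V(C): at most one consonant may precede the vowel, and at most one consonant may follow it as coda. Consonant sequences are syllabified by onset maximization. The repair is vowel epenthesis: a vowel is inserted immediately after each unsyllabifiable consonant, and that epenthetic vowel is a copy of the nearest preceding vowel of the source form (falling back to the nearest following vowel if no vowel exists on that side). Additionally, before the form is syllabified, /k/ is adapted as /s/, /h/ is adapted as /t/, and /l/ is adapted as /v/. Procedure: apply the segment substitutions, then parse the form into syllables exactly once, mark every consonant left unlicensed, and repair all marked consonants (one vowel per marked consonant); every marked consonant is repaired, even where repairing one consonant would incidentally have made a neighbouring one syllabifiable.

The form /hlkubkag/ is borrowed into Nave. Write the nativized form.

tuvusubsag

Substitution: /h/ → /t/, /l/ → /v/, /k/ → /s/, giving /tvsubsag/.
The consonants /t/, /v/ cannot be parsed into a legal (C)V(C) syllable (at most one coda consonant is licensed; onsets are limited to one consonant).
Epenthesis after each stranded consonant: /t/ → /tu/, /v/ → /vu/.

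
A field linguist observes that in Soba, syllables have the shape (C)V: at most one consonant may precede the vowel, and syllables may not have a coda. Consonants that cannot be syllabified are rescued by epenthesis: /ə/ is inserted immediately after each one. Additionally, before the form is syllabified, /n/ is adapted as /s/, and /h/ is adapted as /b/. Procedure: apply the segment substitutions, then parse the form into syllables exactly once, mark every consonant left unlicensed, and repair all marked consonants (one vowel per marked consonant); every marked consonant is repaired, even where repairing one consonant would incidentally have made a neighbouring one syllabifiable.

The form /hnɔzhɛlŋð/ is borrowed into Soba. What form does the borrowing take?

Substitution: /h/ → /b/, /n/ → /s/, giving /bsɔzbɛlŋð/.
The consonants /b/, /z/, /l/, /ŋ/, /ð/ cannot be parsed into a legal (C)V syllable (no codas are permitted; onsets are limited to one consonant).
Inserting the epenthetic vowel yields /b/ → /bə/, /z/ → /zə/, /l/ → /lə/, /ŋ/ → /ŋə/, /ð/ → /ðə/.

bəsɔzəbɛləŋəðə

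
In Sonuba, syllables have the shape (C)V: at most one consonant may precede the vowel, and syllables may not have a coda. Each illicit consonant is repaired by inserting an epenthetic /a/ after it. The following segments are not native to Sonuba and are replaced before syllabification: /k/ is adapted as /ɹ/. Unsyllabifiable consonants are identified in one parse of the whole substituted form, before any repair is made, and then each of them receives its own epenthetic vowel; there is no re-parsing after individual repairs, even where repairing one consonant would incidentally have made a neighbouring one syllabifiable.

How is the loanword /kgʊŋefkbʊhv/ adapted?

ɹagʊŋefaɹabʊhava

Substitution: /k/ → /ɹ/, giving /ɹgʊŋefɹbʊhv/.
Syllabifying with onset maximization leaves /ɹ/, /f/, /ɹ/, /h/, /v/ stranded (no codas are permitted; onsets are limited to one consonant).
Each unlicensed consonant becomes the onset of a new syllable: /ɹ/ → /ɹa/, /f/ → /fa/, /ɹ/ → /ɹa/, /h/ → /ha/, /v/ → /va/.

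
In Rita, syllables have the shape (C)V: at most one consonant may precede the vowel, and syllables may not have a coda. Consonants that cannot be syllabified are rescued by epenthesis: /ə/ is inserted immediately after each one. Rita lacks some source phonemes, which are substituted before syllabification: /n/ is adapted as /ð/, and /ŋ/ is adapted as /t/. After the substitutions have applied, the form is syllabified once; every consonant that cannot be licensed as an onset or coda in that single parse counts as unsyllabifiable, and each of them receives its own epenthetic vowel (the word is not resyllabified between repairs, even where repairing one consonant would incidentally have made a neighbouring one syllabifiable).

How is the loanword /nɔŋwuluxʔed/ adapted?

Substitution: /n/ → /ð/, /ŋ/ → /t/, giving /ðɔtwuluxʔed/.
The consonants /t/, /x/, /d/ cannot be parsed into a legal (C)V syllable (no codas are permitted; onsets are limited to one consonant).
Inserting the epenthetic vowel yields /t/ → /tə/, /x/ → /xə/, /d/ → /də/.

ðɔtəwuluxəʔedə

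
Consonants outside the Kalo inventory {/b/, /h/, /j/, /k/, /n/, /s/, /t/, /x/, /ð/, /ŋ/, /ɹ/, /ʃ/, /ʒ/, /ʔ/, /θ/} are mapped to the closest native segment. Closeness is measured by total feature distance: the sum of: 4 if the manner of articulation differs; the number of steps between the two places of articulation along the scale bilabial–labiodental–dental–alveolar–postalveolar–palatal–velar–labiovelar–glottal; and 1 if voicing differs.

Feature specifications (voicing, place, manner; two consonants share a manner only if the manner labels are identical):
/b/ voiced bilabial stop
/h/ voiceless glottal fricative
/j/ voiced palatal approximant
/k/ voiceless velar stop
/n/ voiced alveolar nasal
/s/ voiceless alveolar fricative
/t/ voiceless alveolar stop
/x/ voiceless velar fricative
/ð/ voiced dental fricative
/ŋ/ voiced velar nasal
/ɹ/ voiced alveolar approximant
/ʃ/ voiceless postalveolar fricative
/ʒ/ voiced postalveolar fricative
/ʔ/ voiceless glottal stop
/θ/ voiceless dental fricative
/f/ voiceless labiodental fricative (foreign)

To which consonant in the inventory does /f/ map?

θ

/θ/ is closest: same manner (fricative), place distance 1 (labiodental→dental), same voicing; total 1. Next closest is /s/ at distance 2.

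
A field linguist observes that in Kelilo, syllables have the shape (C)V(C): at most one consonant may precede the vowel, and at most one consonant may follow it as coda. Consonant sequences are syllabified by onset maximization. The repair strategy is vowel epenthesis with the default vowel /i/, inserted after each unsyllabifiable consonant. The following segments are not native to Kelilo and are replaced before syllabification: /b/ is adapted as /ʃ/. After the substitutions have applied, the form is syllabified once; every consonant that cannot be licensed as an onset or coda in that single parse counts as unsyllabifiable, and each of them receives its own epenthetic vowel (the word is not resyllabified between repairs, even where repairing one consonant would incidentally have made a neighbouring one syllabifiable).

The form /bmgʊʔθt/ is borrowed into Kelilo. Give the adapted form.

Substitution: /b/ → /ʃ/, giving /ʃmgʊʔθt/.
Under (C)V(C), the unsyllabifiable consonants are /ʃ/, /m/, /θ/, /t/ (at most one coda consonant is licensed; onsets are limited to one consonant).
Inserting the epenthetic vowel yields /ʃ/ → /ʃi/, /m/ → /mi/, /θ/ → /θi/, /t/ → /ti/.

ʃimigʊʔθiti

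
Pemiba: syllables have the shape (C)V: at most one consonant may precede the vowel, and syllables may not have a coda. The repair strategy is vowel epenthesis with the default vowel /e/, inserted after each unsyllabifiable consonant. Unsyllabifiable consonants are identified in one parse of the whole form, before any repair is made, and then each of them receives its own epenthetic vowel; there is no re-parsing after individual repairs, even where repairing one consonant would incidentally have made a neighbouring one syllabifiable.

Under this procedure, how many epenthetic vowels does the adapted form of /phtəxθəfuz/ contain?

The unsyllabifiable consonants are /p/, /h/, /x/, /z/; each receives one epenthetic vowel.

4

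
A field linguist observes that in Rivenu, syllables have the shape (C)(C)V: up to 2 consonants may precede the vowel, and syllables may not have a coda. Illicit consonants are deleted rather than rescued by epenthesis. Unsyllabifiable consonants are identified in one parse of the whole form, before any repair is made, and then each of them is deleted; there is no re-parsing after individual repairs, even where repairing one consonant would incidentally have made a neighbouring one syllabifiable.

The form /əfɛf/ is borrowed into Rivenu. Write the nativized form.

The consonants /f/ cannot be parsed into a legal (C)(C)V syllable (no codas are permitted; onsets may contain at most 2 consonants).
Each unlicensed consonant is deleted: /f/.

əfɛ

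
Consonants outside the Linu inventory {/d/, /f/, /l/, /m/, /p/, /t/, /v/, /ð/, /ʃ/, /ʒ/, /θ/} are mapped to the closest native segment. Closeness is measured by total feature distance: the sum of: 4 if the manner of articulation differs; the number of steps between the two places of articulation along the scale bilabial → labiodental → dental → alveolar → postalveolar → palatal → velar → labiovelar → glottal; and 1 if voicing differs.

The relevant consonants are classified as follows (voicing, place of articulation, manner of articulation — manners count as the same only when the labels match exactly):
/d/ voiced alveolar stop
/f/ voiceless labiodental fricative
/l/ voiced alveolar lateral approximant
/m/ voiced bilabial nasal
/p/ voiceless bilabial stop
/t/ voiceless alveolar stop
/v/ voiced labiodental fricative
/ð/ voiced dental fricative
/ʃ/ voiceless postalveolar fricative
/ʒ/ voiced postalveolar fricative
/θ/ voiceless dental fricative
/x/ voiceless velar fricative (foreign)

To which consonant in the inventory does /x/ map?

ʃ

/ʃ/ is closest: same manner (fricative), place distance 2 (velar→postalveolar), same voicing; total 2. Next closest is /ʒ/ at distance 3.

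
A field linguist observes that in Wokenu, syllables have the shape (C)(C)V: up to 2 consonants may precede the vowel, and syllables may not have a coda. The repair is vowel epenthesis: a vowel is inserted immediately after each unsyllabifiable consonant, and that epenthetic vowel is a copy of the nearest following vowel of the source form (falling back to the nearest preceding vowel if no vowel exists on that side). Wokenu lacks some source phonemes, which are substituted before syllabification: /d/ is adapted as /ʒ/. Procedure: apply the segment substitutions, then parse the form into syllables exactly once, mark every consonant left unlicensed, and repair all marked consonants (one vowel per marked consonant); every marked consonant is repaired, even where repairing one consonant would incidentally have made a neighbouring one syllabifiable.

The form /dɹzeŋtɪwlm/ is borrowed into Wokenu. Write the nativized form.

ʒeɹzeŋtɪwɪlɪmɪ

Substitution: /d/ → /ʒ/, giving /ʒɹzeŋtɪwlm/.
Syllabifying with onset maximization leaves /ʒ/, /w/, /l/, /m/ stranded (no codas are permitted; onsets may contain at most 2 consonants).
Each unlicensed consonant becomes the onset of a new syllable: /ʒ/ → /ʒe/, /w/ → /wɪ/, /l/ → /lɪ/, /m/ → /mɪ/.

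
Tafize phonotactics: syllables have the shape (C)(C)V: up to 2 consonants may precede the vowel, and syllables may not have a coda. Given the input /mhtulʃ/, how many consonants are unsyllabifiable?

Syllabifying with onset maximization leaves /m/, /l/, /ʃ/ stranded (no codas are permitted; onsets may contain at most 2 consonants).

3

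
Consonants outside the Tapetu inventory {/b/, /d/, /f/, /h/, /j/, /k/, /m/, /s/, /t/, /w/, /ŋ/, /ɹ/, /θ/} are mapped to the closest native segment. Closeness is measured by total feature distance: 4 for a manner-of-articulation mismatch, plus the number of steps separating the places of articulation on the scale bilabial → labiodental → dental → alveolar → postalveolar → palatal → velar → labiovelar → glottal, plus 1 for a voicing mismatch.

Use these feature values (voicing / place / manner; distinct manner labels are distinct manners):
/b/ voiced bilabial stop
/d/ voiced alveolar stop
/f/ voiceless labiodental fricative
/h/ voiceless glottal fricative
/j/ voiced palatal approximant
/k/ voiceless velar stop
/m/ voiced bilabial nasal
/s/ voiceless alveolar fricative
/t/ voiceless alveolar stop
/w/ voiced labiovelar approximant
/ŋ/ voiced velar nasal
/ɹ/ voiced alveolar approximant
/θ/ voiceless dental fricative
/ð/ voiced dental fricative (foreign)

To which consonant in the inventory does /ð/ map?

θ

/θ/ is closest: same manner (fricative), place distance 0 (dental→dental), voicing differs (+1); total 1. Next closest is /f/ at distance 2.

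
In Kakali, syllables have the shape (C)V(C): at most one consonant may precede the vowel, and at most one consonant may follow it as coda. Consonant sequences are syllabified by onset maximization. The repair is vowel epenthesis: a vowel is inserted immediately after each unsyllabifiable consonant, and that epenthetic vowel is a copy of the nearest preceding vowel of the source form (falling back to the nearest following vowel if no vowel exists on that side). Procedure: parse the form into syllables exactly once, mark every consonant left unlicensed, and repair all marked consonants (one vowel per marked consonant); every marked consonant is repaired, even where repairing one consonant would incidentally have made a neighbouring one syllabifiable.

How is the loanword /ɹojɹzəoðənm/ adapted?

ɹojɹozəoðənmə

The consonants /ɹ/, /m/ cannot be parsed into a legal (C)V(C) syllable (at most one coda consonant is licensed; onsets are limited to one consonant).
Each unlicensed consonant becomes the onset of a new syllable: /ɹ/ → /ɹo/, /m/ → /mə/.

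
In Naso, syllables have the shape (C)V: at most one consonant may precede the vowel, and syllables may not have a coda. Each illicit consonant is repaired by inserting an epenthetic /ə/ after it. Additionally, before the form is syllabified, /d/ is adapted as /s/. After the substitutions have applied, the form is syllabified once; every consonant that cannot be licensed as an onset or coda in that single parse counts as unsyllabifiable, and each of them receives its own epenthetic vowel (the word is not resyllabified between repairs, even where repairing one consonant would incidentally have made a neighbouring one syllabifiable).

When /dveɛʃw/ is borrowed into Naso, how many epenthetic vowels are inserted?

3

After substitution the input is /sveɛʃw/.
The unsyllabifiable consonants are /s/, /ʃ/, /w/; each receives one epenthetic vowel.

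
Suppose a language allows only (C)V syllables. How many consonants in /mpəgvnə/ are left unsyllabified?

The consonants /m/, /g/, /v/ cannot be parsed into a legal (C)V syllable (no codas are permitted; onsets are limited to one consonant).

3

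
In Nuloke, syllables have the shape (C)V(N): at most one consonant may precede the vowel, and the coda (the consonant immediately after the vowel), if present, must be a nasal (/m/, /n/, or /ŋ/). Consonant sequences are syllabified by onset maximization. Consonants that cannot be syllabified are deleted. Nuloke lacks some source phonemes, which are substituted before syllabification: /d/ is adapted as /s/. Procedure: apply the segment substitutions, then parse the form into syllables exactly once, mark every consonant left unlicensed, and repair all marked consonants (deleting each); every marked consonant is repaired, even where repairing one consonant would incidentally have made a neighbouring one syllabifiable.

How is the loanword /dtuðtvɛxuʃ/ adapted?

Substitution: /d/ → /s/, giving /stuðtvɛxuʃ/.
Under (C)V(N), the unsyllabifiable consonants are /s/, /ð/, /t/, /ʃ/ (only a nasal (/m/, /n/, or /ŋ/) is licensed in coda position; onsets are limited to one consonant).
Each unlicensed consonant is deleted: /s/, /ð/, /t/, /ʃ/.

tuvɛxu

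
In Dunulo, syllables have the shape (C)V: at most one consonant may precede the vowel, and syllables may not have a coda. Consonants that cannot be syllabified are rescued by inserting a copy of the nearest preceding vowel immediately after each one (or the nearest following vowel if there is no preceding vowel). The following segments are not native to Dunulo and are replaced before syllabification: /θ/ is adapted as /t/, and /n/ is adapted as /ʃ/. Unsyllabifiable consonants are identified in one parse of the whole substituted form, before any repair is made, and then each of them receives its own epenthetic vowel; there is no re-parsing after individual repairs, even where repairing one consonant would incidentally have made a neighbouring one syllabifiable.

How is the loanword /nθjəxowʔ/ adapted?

ʃətəjəxowoʔo

Substitution: /n/ → /ʃ/, /θ/ → /t/, giving /ʃtjəxowʔ/.
Under (C)V, the unsyllabifiable consonants are /ʃ/, /t/, /w/, /ʔ/ (no codas are permitted; onsets are limited to one consonant).
Each unlicensed consonant becomes the onset of a new syllable: /ʃ/ → /ʃə/, /t/ → /tə/, /w/ → /wo/, /ʔ/ → /ʔo/.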